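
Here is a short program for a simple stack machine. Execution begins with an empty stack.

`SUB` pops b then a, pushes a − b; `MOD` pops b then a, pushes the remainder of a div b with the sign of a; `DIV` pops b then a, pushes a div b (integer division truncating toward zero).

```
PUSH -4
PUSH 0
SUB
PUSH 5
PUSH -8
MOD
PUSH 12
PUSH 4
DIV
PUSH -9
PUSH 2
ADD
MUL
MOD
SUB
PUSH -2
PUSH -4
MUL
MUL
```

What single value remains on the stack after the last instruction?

PUSH -4  [-4]
PUSH 0   [-4, 0]
SUB      [-4]
PUSH 5   [-4, 5]
PUSH -8  [-4, 5, -8]
MOD      [-4, 5]
PUSH 12  [-4, 5, 12]
PUSH 4   [-4, 5, 12, 4]
DIV      [-4, 5, 3]
PUSH -9  [-4, 5, 3, -9]
PUSH 2   [-4, 5, 3, -9, 2]
ADD      [-4, 5, 3, -7]
MUL      [-4, 5, -21]
MOD      [-4, 5]
SUB      [-9]
PUSH -2  [-9, -2]
PUSH -4  [-9, -2, -4]
MUL      [-9, 8]
MUL      [-72]

-72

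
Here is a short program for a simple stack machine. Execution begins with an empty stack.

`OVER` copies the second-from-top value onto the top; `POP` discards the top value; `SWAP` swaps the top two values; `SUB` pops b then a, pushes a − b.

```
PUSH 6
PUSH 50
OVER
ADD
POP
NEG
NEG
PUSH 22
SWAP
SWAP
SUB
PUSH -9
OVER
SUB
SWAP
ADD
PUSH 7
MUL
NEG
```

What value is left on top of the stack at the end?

63

PUSH 6  → 6
PUSH 50 → 6 50
OVER    → 6 50 6
ADD     → 6 56
POP     → 6
NEG     → -6
NEG     → 6
PUSH 22 → 6 22
SWAP    → 22 6
SWAP    → 6 22
SUB     → -16
PUSH -9 → -16 -9
OVER    → -16 -9 -16
SUB     → -16 7
SWAP    → 7 -16
ADD     → -9
PUSH 7  → -9 7
MUL     → -63
NEG     → 63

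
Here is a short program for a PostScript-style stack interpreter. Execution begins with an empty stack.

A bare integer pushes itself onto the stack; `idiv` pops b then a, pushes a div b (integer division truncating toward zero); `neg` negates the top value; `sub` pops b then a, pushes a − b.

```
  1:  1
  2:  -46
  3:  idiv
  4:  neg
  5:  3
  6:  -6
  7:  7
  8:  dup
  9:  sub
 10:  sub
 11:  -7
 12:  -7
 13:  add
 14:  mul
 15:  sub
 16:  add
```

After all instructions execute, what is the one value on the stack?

1    : [1]
-46  : [1, -46]
idiv : [0]
neg  : [0]
3    : [0, 3]
-6   : [0, 3, -6]
7    : [0, 3, -6, 7]
dup  : [0, 3, -6, 7, 7]
sub  : [0, 3, -6, 0]
sub  : [0, 3, -6]
-7   : [0, 3, -6, -7]
-7   : [0, 3, -6, -7, -7]
add  : [0, 3, -6, -14]
mul  : [0, 3, 84]
sub  : [0, -81]
add  : [-81]

-81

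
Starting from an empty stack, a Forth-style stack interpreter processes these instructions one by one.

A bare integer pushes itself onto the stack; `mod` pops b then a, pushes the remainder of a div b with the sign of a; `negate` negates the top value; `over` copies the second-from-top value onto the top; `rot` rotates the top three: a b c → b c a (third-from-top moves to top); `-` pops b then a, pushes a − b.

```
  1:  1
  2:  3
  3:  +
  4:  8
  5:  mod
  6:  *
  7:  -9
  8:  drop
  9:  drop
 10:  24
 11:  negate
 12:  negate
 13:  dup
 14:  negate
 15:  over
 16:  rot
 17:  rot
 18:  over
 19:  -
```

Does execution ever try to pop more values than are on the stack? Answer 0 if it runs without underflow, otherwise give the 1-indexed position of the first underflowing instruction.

1   → 1
3   → 1 3
+   → 4
8   → 4 8
mod → 4
*  — needs 2 operands, stack has 1 → underflow

6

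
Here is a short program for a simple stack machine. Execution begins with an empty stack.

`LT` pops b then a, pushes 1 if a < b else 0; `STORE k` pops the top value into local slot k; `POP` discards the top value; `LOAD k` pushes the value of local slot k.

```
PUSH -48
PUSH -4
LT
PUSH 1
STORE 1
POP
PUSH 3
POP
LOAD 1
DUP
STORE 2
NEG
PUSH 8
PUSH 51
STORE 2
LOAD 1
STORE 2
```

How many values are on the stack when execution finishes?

2

PUSH -48  [-48]
PUSH -4   [-48, -4]
LT        [1]
PUSH 1    [1, 1]
STORE 1   [1]
POP       []
PUSH 3    [3]
POP       []
LOAD 1    [1]
DUP       [1, 1]
STORE 2   [1]
NEG       [-1]
PUSH 8    [-1, 8]
PUSH 51   [-1, 8, 51]
STORE 2   [-1, 8]
LOAD 1    [-1, 8, 1]
STORE 2   [-1, 8]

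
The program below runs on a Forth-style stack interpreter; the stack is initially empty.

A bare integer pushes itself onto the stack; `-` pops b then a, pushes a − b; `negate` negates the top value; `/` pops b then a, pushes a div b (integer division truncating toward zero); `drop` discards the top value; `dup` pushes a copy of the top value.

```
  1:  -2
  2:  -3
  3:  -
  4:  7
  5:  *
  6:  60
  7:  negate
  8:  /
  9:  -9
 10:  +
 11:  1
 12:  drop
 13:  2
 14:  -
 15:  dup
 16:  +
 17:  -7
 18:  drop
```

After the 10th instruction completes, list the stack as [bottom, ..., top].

-2     -> [-2]
-3     -> [-2, -3]
-      -> [1]
7      -> [1, 7]
*      -> [7]
60     -> [7, 60]
negate -> [7, -60]
/      -> [0]
-9     -> [0, -9]
+      -> [-9]

[-9]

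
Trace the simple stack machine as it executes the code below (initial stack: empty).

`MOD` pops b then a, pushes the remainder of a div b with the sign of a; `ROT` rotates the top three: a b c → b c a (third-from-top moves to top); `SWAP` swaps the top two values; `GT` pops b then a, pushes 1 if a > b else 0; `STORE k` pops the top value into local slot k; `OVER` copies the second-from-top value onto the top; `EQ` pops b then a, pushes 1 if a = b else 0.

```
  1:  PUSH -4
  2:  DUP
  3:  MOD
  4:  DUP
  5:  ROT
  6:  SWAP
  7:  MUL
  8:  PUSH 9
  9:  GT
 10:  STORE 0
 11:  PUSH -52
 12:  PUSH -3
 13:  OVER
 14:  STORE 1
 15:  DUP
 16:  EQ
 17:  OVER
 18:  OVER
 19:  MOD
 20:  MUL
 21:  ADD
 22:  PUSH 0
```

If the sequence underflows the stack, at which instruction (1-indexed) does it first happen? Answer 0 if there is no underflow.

5

PUSH -4 -> -4
DUP     -> -4 -4
MOD     -> 0
DUP     -> 0 0
ROT  — needs 3 operands, stack has 2 → underflow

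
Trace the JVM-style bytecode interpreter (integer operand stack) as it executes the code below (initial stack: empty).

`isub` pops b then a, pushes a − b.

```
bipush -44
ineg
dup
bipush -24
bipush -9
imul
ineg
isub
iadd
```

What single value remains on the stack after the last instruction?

bipush -44 → [-44]
ineg       → [44]
dup        → [44, 44]
bipush -24 → [44, 44, -24]
bipush -9  → [44, 44, -24, -9]
imul       → [44, 44, 216]
ineg       → [44, 44, -216]
isub       → [44, 260]
iadd       → [304]

304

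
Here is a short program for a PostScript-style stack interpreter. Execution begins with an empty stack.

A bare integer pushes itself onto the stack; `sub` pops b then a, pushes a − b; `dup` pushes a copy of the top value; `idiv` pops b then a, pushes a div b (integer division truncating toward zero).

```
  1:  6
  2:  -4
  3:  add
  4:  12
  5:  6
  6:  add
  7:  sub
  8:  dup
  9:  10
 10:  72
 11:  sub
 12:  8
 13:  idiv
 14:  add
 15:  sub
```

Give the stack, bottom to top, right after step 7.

6   → 6
-4  → 6 -4
add → 2
12  → 2 12
6   → 2 12 6
add → 2 18
sub → -16

[-16]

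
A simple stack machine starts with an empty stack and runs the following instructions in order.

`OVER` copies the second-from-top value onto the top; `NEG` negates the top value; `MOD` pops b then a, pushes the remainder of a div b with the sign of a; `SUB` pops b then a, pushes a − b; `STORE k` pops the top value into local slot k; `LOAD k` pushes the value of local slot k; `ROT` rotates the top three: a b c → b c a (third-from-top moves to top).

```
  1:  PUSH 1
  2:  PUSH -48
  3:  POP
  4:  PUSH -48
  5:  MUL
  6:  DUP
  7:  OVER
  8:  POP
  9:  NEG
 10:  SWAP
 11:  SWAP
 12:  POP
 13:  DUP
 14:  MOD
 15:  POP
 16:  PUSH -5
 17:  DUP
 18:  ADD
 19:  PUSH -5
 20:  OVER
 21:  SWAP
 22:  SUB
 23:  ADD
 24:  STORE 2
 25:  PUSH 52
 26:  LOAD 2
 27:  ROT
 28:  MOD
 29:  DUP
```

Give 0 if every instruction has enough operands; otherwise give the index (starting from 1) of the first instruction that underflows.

27

PUSH 1   → 1
PUSH -48 → 1 -48
POP      → 1
PUSH -48 → 1 -48
MUL      → -48
DUP      → -48 -48
OVER     → -48 -48 -48
POP      → -48 -48
NEG      → -48 48
SWAP     → 48 -48
SWAP     → -48 48
POP      → -48
DUP      → -48 -48
MOD      → 0
POP      → (empty)
PUSH -5  → -5
DUP      → -5 -5
ADD      → -10
PUSH -5  → -10 -5
OVER     → -10 -5 -10
SWAP     → -10 -10 -5
SUB      → -10 -5
ADD      → -15
STORE 2  → (empty)
PUSH 52  → 52
LOAD 2   → 52 -15
ROT  — needs 3 operands, stack has 2 → underflow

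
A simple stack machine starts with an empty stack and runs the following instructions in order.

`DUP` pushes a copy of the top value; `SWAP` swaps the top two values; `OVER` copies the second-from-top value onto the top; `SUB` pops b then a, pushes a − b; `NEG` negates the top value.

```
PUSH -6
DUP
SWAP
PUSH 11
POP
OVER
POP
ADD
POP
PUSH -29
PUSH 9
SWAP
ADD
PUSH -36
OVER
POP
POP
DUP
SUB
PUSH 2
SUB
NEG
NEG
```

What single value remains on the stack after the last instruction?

-2

PUSH -6   -6
DUP       -6 -6
SWAP      -6 -6
PUSH 11   -6 -6 11
POP       -6 -6
OVER      -6 -6 -6
POP       -6 -6
ADD       -12
POP       (empty)
PUSH -29  -29
PUSH 9    -29 9
SWAP      9 -29
ADD       -20
PUSH -36  -20 -36
OVER      -20 -36 -20
POP       -20 -36
POP       -20
DUP       -20 -20
SUB       0
PUSH 2    0 2
SUB       -2
NEG       2
NEG       -2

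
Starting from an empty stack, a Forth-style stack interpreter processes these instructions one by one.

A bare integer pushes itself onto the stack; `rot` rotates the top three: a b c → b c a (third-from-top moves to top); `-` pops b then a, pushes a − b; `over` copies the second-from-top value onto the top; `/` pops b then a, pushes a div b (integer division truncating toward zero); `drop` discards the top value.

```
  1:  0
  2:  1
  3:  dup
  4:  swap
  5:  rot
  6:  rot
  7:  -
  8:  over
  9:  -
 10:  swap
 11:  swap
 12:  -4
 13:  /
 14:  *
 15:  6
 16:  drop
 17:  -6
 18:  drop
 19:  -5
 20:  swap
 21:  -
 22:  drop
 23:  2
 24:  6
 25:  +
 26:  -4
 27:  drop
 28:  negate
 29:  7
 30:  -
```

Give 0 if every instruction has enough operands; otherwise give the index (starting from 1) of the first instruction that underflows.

0

0      : 0
1      : 0 1
dup    : 0 1 1
swap   : 0 1 1
rot    : 1 1 0
rot    : 1 0 1
-      : 1 -1
over   : 1 -1 1
-      : 1 -2
swap   : -2 1
swap   : 1 -2
-4     : 1 -2 -4
/      : 1 0
*      : 0
6      : 0 6
drop   : 0
-6     : 0 -6
drop   : 0
-5     : 0 -5
swap   : -5 0
-      : -5
drop   : (empty)
2      : 2
6      : 2 6
+      : 8
-4     : 8 -4
drop   : 8
negate : -8
7      : -8 7
-      : -15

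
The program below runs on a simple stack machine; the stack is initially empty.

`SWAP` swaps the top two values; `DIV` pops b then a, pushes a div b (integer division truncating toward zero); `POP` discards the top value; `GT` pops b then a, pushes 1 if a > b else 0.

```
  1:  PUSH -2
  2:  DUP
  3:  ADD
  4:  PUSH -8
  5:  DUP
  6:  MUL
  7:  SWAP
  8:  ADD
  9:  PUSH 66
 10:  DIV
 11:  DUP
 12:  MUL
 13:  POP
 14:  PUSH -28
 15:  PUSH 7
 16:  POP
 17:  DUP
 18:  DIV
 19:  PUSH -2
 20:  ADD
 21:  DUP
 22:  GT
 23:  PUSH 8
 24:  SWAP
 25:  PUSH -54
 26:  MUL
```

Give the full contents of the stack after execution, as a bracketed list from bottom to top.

PUSH -2  → -2
DUP      → -2 -2
ADD      → -4
PUSH -8  → -4 -8
DUP      → -4 -8 -8
MUL      → -4 64
SWAP     → 64 -4
ADD      → 60
PUSH 66  → 60 66
DIV      → 0
DUP      → 0 0
MUL      → 0
POP      → (empty)
PUSH -28 → -28
PUSH 7   → -28 7
POP      → -28
DUP      → -28 -28
DIV      → 1
PUSH -2  → 1 -2
ADD      → -1
DUP      → -1 -1
GT       → 0
PUSH 8   → 0 8
SWAP     → 8 0
PUSH -54 → 8 0 -54
MUL      → 8 0

[8, 0]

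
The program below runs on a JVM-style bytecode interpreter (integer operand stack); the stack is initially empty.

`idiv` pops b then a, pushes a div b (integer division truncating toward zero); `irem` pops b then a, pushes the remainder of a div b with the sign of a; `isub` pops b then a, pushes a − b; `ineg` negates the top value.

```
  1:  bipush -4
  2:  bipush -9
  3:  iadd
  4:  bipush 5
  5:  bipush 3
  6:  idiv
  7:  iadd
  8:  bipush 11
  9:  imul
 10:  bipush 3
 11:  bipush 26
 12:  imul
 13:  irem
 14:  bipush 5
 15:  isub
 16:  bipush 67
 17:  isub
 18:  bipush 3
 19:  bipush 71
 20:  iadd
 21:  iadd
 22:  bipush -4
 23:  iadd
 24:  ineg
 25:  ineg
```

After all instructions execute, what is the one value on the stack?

bipush -4  [-4]
bipush -9  [-4, -9]
iadd       [-13]
bipush 5   [-13, 5]
bipush 3   [-13, 5, 3]
idiv       [-13, 1]
iadd       [-12]
bipush 11  [-12, 11]
imul       [-132]
bipush 3   [-132, 3]
bipush 26  [-132, 3, 26]
imul       [-132, 78]
irem       [-54]
bipush 5   [-54, 5]
isub       [-59]
bipush 67  [-59, 67]
isub       [-126]
bipush 3   [-126, 3]
bipush 71  [-126, 3, 71]
iadd       [-126, 74]
iadd       [-52]
bipush -4  [-52, -4]
iadd       [-56]
ineg       [56]
ineg       [-56]

-56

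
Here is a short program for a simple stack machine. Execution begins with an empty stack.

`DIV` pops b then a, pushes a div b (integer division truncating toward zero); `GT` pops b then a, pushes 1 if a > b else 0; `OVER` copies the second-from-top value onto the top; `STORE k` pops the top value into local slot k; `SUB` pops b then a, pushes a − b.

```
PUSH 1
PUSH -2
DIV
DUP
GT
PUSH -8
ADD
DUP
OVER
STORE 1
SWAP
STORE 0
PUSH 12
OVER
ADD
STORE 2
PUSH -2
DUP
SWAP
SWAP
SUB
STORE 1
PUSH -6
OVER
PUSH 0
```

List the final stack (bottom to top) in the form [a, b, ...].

PUSH 1  : 1
PUSH -2 : 1 -2
DIV     : 0
DUP     : 0 0
GT      : 0
PUSH -8 : 0 -8
ADD     : -8
DUP     : -8 -8
OVER    : -8 -8 -8
STORE 1 : -8 -8
SWAP    : -8 -8
STORE 0 : -8
PUSH 12 : -8 12
OVER    : -8 12 -8
ADD     : -8 4
STORE 2 : -8
PUSH -2 : -8 -2
DUP     : -8 -2 -2
SWAP    : -8 -2 -2
SWAP    : -8 -2 -2
SUB     : -8 0
STORE 1 : -8
PUSH -6 : -8 -6
OVER    : -8 -6 -8
PUSH 0  : -8 -6 -8 0

[-8, -6, -8, 0]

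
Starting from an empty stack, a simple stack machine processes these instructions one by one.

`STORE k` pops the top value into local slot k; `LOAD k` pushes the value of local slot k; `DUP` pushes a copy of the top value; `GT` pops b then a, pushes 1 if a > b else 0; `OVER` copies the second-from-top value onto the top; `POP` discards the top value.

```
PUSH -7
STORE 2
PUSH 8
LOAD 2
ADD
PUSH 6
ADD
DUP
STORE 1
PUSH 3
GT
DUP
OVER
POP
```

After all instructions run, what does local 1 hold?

7

PUSH -7 -> [-7]
STORE 2 -> []
PUSH 8  -> [8]
LOAD 2  -> [8, -7]
ADD     -> [1]
PUSH 6  -> [1, 6]
ADD     -> [7]
DUP     -> [7, 7]
STORE 1 -> [7]
PUSH 3  -> [7, 3]
GT      -> [1]
DUP     -> [1, 1]
OVER    -> [1, 1, 1]
POP     -> [1, 1]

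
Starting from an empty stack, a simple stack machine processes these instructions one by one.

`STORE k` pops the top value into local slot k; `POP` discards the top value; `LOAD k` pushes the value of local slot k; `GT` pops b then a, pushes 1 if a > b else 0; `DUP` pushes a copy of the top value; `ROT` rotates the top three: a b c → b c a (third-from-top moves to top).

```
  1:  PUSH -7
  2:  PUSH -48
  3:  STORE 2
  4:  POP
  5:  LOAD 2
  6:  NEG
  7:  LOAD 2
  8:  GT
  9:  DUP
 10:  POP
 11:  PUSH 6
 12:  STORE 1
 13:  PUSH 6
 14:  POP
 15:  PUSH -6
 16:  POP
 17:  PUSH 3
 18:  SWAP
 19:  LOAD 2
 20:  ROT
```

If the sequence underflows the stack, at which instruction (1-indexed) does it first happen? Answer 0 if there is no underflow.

PUSH -7   -7
PUSH -48  -7 -48
STORE 2   -7
POP       (empty)
LOAD 2    -48
NEG       48
LOAD 2    48 -48
GT        1
DUP       1 1
POP       1
PUSH 6    1 6
STORE 1   1
PUSH 6    1 6
POP       1
PUSH -6   1 -6
POP       1
PUSH 3    1 3
SWAP      3 1
LOAD 2    3 1 -48
ROT       1 -48 3

0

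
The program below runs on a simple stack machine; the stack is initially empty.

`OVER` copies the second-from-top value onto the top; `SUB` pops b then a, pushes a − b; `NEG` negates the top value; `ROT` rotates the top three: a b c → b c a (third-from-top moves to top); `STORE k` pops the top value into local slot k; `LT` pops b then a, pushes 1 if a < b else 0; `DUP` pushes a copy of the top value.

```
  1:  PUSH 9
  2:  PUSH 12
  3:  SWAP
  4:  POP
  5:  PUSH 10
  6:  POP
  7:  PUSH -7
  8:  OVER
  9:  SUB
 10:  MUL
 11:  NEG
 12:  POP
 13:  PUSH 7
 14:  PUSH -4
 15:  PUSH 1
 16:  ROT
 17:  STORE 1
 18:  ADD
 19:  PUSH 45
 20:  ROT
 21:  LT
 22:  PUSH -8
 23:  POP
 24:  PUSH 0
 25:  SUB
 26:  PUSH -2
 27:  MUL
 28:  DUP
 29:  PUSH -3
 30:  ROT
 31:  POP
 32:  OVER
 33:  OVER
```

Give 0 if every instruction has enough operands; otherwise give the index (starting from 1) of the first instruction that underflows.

20

PUSH 9  -> 9
PUSH 12 -> 9 12
SWAP    -> 12 9
POP     -> 12
PUSH 10 -> 12 10
POP     -> 12
PUSH -7 -> 12 -7
OVER    -> 12 -7 12
SUB     -> 12 -19
MUL     -> -228
NEG     -> 228
POP     -> (empty)
PUSH 7  -> 7
PUSH -4 -> 7 -4
PUSH 1  -> 7 -4 1
ROT     -> -4 1 7
STORE 1 -> -4 1
ADD     -> -3
PUSH 45 -> -3 45
ROT  — needs 3 operands, stack has 2 → underflow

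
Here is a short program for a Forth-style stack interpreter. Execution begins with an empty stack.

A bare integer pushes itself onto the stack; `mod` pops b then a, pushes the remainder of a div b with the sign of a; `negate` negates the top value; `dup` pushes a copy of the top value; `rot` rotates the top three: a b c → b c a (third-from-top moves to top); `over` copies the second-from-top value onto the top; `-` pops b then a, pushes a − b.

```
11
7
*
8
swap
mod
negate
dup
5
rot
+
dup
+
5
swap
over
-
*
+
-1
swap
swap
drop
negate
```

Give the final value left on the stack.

63

11     → [11]
7      → [11, 7]
*      → [77]
8      → [77, 8]
swap   → [8, 77]
mod    → [8]
negate → [-8]
dup    → [-8, -8]
5      → [-8, -8, 5]
rot    → [-8, 5, -8]
+      → [-8, -3]
dup    → [-8, -3, -3]
+      → [-8, -6]
5      → [-8, -6, 5]
swap   → [-8, 5, -6]
over   → [-8, 5, -6, 5]
-      → [-8, 5, -11]
*      → [-8, -55]
+      → [-63]
-1     → [-63, -1]
swap   → [-1, -63]
swap   → [-63, -1]
drop   → [-63]
negate → [63]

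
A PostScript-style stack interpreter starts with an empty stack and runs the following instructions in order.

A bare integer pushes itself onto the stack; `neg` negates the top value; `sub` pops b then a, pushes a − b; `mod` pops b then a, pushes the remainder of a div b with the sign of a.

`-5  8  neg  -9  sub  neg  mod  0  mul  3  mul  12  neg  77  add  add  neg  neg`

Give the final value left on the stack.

65

-5  : [-5]
8   : [-5, 8]
neg : [-5, -8]
-9  : [-5, -8, -9]
sub : [-5, 1]
neg : [-5, -1]
mod : [0]
0   : [0, 0]
mul : [0]
3   : [0, 3]
mul : [0]
12  : [0, 12]
neg : [0, -12]
77  : [0, -12, 77]
add : [0, 65]
add : [65]
neg : [-65]
neg : [65]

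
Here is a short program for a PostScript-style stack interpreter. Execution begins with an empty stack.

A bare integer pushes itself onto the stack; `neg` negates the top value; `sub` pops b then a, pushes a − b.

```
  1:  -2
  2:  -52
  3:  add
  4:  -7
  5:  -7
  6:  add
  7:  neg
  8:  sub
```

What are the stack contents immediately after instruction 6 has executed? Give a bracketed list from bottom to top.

-2  : [-2]
-52 : [-2, -52]
add : [-54]
-7  : [-54, -7]
-7  : [-54, -7, -7]
add : [-54, -14]

[-54, -14]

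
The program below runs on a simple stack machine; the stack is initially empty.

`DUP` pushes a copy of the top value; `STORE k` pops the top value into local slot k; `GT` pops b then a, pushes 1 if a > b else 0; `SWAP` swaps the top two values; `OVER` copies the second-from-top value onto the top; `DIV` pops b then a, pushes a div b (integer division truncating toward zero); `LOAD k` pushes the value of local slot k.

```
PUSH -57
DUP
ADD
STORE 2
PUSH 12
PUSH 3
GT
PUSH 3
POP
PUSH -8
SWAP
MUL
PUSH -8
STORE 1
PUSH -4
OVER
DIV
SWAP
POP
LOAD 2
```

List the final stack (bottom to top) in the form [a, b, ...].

[0, -114]

PUSH -57 -> -57
DUP      -> -57 -57
ADD      -> -114
STORE 2  -> (empty)
PUSH 12  -> 12
PUSH 3   -> 12 3
GT       -> 1
PUSH 3   -> 1 3
POP      -> 1
PUSH -8  -> 1 -8
SWAP     -> -8 1
MUL      -> -8
PUSH -8  -> -8 -8
STORE 1  -> -8
PUSH -4  -> -8 -4
OVER     -> -8 -4 -8
DIV      -> -8 0
SWAP     -> 0 -8
POP      -> 0
LOAD 2   -> 0 -114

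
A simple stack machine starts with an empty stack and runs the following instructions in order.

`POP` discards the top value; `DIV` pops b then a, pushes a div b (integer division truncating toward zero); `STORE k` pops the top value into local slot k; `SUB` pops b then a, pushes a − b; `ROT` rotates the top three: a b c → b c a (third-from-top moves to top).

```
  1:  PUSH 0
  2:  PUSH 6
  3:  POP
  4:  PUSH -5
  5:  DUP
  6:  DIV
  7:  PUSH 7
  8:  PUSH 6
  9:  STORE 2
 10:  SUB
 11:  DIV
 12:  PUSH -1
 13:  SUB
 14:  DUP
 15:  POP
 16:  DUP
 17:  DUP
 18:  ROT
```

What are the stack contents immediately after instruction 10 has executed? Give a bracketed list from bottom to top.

PUSH 0  : [0]
PUSH 6  : [0, 6]
POP     : [0]
PUSH -5 : [0, -5]
DUP     : [0, -5, -5]
DIV     : [0, 1]
PUSH 7  : [0, 1, 7]
PUSH 6  : [0, 1, 7, 6]
STORE 2 : [0, 1, 7]
SUB     : [0, -6]

[0, -6]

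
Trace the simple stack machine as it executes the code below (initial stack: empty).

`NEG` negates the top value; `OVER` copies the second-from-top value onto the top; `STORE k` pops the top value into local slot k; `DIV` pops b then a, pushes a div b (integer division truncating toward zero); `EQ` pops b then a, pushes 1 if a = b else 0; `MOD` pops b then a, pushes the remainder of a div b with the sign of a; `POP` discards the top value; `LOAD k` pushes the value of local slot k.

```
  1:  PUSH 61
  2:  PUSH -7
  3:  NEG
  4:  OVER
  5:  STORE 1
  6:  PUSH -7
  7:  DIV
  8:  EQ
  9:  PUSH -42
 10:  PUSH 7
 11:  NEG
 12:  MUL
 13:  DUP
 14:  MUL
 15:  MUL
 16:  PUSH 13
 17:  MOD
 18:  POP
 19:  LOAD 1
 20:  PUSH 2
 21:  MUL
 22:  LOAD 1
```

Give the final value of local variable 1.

PUSH 61  → 61
PUSH -7  → 61 -7
NEG      → 61 7
OVER     → 61 7 61
STORE 1  → 61 7
PUSH -7  → 61 7 -7
DIV      → 61 -1
EQ       → 0
PUSH -42 → 0 -42
PUSH 7   → 0 -42 7
NEG      → 0 -42 -7
MUL      → 0 294
DUP      → 0 294 294
MUL      → 0 86436
MUL      → 0
PUSH 13  → 0 13
MOD      → 0
POP      → (empty)
LOAD 1   → 61
PUSH 2   → 61 2
MUL      → 122
LOAD 1   → 122 61

61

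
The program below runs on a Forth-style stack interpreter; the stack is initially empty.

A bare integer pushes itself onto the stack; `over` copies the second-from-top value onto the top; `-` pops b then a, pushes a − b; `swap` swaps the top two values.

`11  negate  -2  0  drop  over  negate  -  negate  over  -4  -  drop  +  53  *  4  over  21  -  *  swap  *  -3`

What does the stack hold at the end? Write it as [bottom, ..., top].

11     → 11
negate → -11
-2     → -11 -2
0      → -11 -2 0
drop   → -11 -2
over   → -11 -2 -11
negate → -11 -2 11
-      → -11 -13
negate → -11 13
over   → -11 13 -11
-4     → -11 13 -11 -4
-      → -11 13 -7
drop   → -11 13
+      → 2
53     → 2 53
*      → 106
4      → 106 4
over   → 106 4 106
21     → 106 4 106 21
-      → 106 4 85
*      → 106 340
swap   → 340 106
*      → 36040
-3     → 36040 -3

[36040, -3]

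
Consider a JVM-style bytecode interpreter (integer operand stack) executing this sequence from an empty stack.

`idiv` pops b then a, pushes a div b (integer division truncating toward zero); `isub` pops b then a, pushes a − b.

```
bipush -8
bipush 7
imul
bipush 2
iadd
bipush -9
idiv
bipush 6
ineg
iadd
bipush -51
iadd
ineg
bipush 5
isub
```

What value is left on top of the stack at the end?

46

bipush -8  → [-8]
bipush 7   → [-8, 7]
imul       → [-56]
bipush 2   → [-56, 2]
iadd       → [-54]
bipush -9  → [-54, -9]
idiv       → [6]
bipush 6   → [6, 6]
ineg       → [6, -6]
iadd       → [0]
bipush -51 → [0, -51]
iadd       → [-51]
ineg       → [51]
bipush 5   → [51, 5]
isub       → [46]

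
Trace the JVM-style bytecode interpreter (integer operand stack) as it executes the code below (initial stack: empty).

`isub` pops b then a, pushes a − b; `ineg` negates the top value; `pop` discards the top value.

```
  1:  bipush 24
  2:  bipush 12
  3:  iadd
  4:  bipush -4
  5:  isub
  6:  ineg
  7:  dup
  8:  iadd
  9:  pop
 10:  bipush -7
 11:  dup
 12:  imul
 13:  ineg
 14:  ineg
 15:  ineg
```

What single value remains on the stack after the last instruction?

bipush 24 : [24]
bipush 12 : [24, 12]
iadd      : [36]
bipush -4 : [36, -4]
isub      : [40]
ineg      : [-40]
dup       : [-40, -40]
iadd      : [-80]
pop       : []
bipush -7 : [-7]
dup       : [-7, -7]
imul      : [49]
ineg      : [-49]
ineg      : [49]
ineg      : [-49]

-49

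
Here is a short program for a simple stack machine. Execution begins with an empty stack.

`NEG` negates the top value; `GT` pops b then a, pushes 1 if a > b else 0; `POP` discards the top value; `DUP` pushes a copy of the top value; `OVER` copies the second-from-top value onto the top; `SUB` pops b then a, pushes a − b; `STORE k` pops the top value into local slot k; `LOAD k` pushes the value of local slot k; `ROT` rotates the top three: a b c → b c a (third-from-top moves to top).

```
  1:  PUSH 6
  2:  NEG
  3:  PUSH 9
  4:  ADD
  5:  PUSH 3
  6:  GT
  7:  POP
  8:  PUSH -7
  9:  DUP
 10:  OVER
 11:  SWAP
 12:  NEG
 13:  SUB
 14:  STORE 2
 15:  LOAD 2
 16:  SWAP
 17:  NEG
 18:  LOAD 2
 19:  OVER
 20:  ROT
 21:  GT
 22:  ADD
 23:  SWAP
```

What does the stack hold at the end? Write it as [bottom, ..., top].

PUSH 6  : 6
NEG     : -6
PUSH 9  : -6 9
ADD     : 3
PUSH 3  : 3 3
GT      : 0
POP     : (empty)
PUSH -7 : -7
DUP     : -7 -7
OVER    : -7 -7 -7
SWAP    : -7 -7 -7
NEG     : -7 -7 7
SUB     : -7 -14
STORE 2 : -7
LOAD 2  : -7 -14
SWAP    : -14 -7
NEG     : -14 7
LOAD 2  : -14 7 -14
OVER    : -14 7 -14 7
ROT     : -14 -14 7 7
GT      : -14 -14 0
ADD     : -14 -14
SWAP    : -14 -14

[-14, -14]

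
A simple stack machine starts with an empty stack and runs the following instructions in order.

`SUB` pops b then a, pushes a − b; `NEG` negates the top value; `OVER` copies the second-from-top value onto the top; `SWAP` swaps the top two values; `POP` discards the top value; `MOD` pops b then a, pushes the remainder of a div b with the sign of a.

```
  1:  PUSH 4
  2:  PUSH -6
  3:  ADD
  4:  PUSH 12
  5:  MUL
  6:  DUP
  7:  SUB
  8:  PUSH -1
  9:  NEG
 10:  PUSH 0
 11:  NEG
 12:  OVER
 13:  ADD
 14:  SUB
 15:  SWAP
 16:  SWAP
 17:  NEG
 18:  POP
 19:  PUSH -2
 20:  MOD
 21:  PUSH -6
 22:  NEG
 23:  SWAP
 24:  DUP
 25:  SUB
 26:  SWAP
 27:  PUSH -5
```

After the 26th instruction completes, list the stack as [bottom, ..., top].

[0, 6]

PUSH 4  -> 4
PUSH -6 -> 4 -6
ADD     -> -2
PUSH 12 -> -2 12
MUL     -> -24
DUP     -> -24 -24
SUB     -> 0
PUSH -1 -> 0 -1
NEG     -> 0 1
PUSH 0  -> 0 1 0
NEG     -> 0 1 0
OVER    -> 0 1 0 1
ADD     -> 0 1 1
SUB     -> 0 0
SWAP    -> 0 0
SWAP    -> 0 0
NEG     -> 0 0
POP     -> 0
PUSH -2 -> 0 -2
MOD     -> 0
PUSH -6 -> 0 -6
NEG     -> 0 6
SWAP    -> 6 0
DUP     -> 6 0 0
SUB     -> 6 0
SWAP    -> 0 6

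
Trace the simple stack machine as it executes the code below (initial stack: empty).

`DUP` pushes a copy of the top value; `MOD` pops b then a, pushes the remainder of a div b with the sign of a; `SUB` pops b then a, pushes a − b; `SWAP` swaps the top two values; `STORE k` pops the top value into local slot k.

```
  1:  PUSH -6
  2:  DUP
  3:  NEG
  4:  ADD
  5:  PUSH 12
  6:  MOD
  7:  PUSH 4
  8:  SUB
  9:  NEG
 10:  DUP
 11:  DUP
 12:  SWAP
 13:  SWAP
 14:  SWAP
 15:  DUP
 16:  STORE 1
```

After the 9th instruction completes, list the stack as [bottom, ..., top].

PUSH -6 -> -6
DUP     -> -6 -6
NEG     -> -6 6
ADD     -> 0
PUSH 12 -> 0 12
MOD     -> 0
PUSH 4  -> 0 4
SUB     -> -4
NEG     -> 4

[4]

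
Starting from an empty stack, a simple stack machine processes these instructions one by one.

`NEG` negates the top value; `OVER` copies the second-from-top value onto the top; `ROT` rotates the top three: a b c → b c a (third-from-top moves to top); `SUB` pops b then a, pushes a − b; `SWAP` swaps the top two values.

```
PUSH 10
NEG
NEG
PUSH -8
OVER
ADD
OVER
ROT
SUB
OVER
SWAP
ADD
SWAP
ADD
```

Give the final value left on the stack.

PUSH 10  10
NEG      -10
NEG      10
PUSH -8  10 -8
OVER     10 -8 10
ADD      10 2
OVER     10 2 10
ROT      2 10 10
SUB      2 0
OVER     2 0 2
SWAP     2 2 0
ADD      2 2
SWAP     2 2
ADD      4

4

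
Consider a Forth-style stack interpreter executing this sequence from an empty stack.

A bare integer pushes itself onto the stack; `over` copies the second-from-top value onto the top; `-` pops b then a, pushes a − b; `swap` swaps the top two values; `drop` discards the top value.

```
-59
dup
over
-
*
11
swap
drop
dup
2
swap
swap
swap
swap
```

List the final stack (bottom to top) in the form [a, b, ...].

[11, 11, 2]

-59  : [-59]
dup  : [-59, -59]
over : [-59, -59, -59]
-    : [-59, 0]
*    : [0]
11   : [0, 11]
swap : [11, 0]
drop : [11]
dup  : [11, 11]
2    : [11, 11, 2]
swap : [11, 2, 11]
swap : [11, 11, 2]
swap : [11, 2, 11]
swap : [11, 11, 2]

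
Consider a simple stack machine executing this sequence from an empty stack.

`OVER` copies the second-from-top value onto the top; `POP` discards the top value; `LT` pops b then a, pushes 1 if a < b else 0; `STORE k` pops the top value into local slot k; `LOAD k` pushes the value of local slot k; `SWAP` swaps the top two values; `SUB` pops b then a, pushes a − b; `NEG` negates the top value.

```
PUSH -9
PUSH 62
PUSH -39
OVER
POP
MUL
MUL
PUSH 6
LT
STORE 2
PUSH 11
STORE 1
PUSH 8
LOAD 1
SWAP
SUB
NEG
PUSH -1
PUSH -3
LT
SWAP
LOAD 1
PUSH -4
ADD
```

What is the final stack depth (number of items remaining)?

PUSH -9  : -9
PUSH 62  : -9 62
PUSH -39 : -9 62 -39
OVER     : -9 62 -39 62
POP      : -9 62 -39
MUL      : -9 -2418
MUL      : 21762
PUSH 6   : 21762 6
LT       : 0
STORE 2  : (empty)
PUSH 11  : 11
STORE 1  : (empty)
PUSH 8   : 8
LOAD 1   : 8 11
SWAP     : 11 8
SUB      : 3
NEG      : -3
PUSH -1  : -3 -1
PUSH -3  : -3 -1 -3
LT       : -3 0
SWAP     : 0 -3
LOAD 1   : 0 -3 11
PUSH -4  : 0 -3 11 -4
ADD      : 0 -3 7

3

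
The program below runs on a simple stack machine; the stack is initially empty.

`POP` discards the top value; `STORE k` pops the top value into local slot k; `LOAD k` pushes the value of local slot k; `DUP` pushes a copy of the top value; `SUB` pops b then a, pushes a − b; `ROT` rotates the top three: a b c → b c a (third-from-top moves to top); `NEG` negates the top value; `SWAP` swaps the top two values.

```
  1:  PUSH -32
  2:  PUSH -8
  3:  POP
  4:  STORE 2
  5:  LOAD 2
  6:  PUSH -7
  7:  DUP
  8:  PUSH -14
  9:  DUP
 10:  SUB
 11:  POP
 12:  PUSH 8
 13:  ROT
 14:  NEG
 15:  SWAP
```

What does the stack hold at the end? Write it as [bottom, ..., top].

[-32, -7, 7, 8]

PUSH -32 : [-32]
PUSH -8  : [-32, -8]
POP      : [-32]
STORE 2  : []
LOAD 2   : [-32]
PUSH -7  : [-32, -7]
DUP      : [-32, -7, -7]
PUSH -14 : [-32, -7, -7, -14]
DUP      : [-32, -7, -7, -14, -14]
SUB      : [-32, -7, -7, 0]
POP      : [-32, -7, -7]
PUSH 8   : [-32, -7, -7, 8]
ROT      : [-32, -7, 8, -7]
NEG      : [-32, -7, 8, 7]
SWAP     : [-32, -7, 7, 8]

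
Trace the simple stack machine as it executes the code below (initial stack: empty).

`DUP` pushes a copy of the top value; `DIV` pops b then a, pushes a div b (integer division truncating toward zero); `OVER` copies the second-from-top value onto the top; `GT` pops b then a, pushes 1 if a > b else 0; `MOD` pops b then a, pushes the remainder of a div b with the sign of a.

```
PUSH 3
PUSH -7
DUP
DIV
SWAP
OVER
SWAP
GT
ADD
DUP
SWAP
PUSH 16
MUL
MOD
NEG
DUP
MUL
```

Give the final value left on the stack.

PUSH 3  -> [3]
PUSH -7 -> [3, -7]
DUP     -> [3, -7, -7]
DIV     -> [3, 1]
SWAP    -> [1, 3]
OVER    -> [1, 3, 1]
SWAP    -> [1, 1, 3]
GT      -> [1, 0]
ADD     -> [1]
DUP     -> [1, 1]
SWAP    -> [1, 1]
PUSH 16 -> [1, 1, 16]
MUL     -> [1, 16]
MOD     -> [1]
NEG     -> [-1]
DUP     -> [-1, -1]
MUL     -> [1]

1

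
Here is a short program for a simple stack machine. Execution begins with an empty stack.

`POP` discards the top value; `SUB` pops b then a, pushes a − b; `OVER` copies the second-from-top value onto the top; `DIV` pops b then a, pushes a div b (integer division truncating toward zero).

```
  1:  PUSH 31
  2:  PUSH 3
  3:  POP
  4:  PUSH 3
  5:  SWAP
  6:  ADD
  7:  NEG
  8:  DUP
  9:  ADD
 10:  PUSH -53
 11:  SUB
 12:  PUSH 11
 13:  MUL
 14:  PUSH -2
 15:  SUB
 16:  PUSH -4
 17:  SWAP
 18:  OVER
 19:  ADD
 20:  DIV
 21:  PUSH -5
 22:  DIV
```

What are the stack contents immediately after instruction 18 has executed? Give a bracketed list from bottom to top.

[-4, -163, -4]

PUSH 31  : [31]
PUSH 3   : [31, 3]
POP      : [31]
PUSH 3   : [31, 3]
SWAP     : [3, 31]
ADD      : [34]
NEG      : [-34]
DUP      : [-34, -34]
ADD      : [-68]
PUSH -53 : [-68, -53]
SUB      : [-15]
PUSH 11  : [-15, 11]
MUL      : [-165]
PUSH -2  : [-165, -2]
SUB      : [-163]
PUSH -4  : [-163, -4]
SWAP     : [-4, -163]
OVER     : [-4, -163, -4]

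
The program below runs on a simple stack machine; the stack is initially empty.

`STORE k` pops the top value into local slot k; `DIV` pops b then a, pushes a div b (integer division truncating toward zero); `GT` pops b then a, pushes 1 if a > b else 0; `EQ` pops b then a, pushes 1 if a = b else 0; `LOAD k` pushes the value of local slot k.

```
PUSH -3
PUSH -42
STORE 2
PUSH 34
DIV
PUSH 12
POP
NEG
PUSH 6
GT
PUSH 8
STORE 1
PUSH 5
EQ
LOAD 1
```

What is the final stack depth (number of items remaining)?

2

PUSH -3   [-3]
PUSH -42  [-3, -42]
STORE 2   [-3]
PUSH 34   [-3, 34]
DIV       [0]
PUSH 12   [0, 12]
POP       [0]
NEG       [0]
PUSH 6    [0, 6]
GT        [0]
PUSH 8    [0, 8]
STORE 1   [0]
PUSH 5    [0, 5]
EQ        [0]
LOAD 1    [0, 8]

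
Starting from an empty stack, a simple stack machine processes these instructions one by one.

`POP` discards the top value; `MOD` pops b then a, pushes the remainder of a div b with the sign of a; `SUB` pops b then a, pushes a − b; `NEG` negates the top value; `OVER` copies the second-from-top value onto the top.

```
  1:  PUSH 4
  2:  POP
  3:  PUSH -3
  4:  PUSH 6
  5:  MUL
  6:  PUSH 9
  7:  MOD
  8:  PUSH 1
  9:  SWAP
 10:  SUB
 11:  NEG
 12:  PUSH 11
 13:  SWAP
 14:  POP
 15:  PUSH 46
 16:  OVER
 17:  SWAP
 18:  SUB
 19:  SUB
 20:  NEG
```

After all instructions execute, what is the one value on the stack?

-46

PUSH 4   4
POP      (empty)
PUSH -3  -3
PUSH 6   -3 6
MUL      -18
PUSH 9   -18 9
MOD      0
PUSH 1   0 1
SWAP     1 0
SUB      1
NEG      -1
PUSH 11  -1 11
SWAP     11 -1
POP      11
PUSH 46  11 46
OVER     11 46 11
SWAP     11 11 46
SUB      11 -35
SUB      46
NEG      -46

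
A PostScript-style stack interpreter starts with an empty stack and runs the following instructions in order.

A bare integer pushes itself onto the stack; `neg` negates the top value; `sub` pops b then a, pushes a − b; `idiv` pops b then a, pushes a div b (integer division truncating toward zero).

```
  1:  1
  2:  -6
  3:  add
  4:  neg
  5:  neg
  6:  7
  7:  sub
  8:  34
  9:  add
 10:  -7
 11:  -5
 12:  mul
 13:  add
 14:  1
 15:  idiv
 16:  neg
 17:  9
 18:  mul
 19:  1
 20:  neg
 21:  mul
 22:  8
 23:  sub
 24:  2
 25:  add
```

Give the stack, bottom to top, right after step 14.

1    1
-6   1 -6
add  -5
neg  5
neg  -5
7    -5 7
sub  -12
34   -12 34
add  22
-7   22 -7
-5   22 -7 -5
mul  22 35
add  57
1    57 1

[57, 1]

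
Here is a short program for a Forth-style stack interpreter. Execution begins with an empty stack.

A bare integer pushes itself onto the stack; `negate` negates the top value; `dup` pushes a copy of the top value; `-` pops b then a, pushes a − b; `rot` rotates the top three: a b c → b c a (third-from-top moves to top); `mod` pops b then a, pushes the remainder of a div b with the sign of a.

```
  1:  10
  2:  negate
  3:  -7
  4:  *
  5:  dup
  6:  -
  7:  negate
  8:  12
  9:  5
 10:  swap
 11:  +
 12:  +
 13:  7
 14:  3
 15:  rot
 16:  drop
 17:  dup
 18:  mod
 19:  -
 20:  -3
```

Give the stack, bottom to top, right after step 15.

[7, 3, 17]

10     → [10]
negate → [-10]
-7     → [-10, -7]
*      → [70]
dup    → [70, 70]
-      → [0]
negate → [0]
12     → [0, 12]
5      → [0, 12, 5]
swap   → [0, 5, 12]
+      → [0, 17]
+      → [17]
7      → [17, 7]
3      → [17, 7, 3]
rot    → [7, 3, 17]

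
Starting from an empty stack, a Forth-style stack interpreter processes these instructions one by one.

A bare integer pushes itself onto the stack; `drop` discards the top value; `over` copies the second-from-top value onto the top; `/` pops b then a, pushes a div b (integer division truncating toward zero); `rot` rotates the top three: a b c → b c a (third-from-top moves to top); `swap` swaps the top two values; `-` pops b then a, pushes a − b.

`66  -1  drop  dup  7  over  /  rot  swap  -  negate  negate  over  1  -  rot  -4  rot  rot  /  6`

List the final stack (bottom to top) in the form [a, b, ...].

[66, -4, 0, 6]

66     → 66
-1     → 66 -1
drop   → 66
dup    → 66 66
7      → 66 66 7
over   → 66 66 7 66
/      → 66 66 0
rot    → 66 0 66
swap   → 66 66 0
-      → 66 66
negate → 66 -66
negate → 66 66
over   → 66 66 66
1      → 66 66 66 1
-      → 66 66 65
rot    → 66 65 66
-4     → 66 65 66 -4
rot    → 66 66 -4 65
rot    → 66 -4 65 66
/      → 66 -4 0
6      → 66 -4 0 6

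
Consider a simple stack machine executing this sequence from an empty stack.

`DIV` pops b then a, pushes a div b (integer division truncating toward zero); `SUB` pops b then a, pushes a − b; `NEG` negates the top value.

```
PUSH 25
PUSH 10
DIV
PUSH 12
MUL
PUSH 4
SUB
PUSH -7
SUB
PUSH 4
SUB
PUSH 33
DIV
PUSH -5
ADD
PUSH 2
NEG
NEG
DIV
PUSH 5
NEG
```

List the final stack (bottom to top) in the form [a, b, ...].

PUSH 25 → 25
PUSH 10 → 25 10
DIV     → 2
PUSH 12 → 2 12
MUL     → 24
PUSH 4  → 24 4
SUB     → 20
PUSH -7 → 20 -7
SUB     → 27
PUSH 4  → 27 4
SUB     → 23
PUSH 33 → 23 33
DIV     → 0
PUSH -5 → 0 -5
ADD     → -5
PUSH 2  → -5 2
NEG     → -5 -2
NEG     → -5 2
DIV     → -2
PUSH 5  → -2 5
NEG     → -2 -5

[-2, -5]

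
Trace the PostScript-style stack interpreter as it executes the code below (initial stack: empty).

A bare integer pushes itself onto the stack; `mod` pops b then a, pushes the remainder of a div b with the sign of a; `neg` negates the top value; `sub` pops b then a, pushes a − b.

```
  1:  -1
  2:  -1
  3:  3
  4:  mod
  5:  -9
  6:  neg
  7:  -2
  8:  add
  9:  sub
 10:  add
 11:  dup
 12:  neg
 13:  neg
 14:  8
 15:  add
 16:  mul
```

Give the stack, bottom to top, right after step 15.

[-9, -1]

-1   [-1]
-1   [-1, -1]
3    [-1, -1, 3]
mod  [-1, -1]
-9   [-1, -1, -9]
neg  [-1, -1, 9]
-2   [-1, -1, 9, -2]
add  [-1, -1, 7]
sub  [-1, -8]
add  [-9]
dup  [-9, -9]
neg  [-9, 9]
neg  [-9, -9]
8    [-9, -9, 8]
add  [-9, -1]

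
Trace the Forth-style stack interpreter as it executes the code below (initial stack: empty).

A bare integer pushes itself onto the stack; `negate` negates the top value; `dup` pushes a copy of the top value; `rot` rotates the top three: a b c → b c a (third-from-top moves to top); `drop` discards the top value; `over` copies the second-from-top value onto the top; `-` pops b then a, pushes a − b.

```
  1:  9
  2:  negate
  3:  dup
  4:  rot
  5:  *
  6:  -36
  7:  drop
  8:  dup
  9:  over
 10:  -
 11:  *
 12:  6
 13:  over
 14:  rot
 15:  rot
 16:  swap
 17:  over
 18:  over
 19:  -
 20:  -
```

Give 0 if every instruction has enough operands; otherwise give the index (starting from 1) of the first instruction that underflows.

4

9      : [9]
negate : [-9]
dup    : [-9, -9]
rot  — needs 3 operands, stack has 2 → underflow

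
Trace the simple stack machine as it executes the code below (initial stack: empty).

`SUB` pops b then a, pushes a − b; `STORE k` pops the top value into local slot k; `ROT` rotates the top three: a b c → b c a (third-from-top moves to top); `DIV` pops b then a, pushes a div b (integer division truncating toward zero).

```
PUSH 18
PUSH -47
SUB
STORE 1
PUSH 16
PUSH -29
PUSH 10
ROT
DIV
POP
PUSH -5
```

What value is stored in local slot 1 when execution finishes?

65

PUSH 18  : [18]
PUSH -47 : [18, -47]
SUB      : [65]
STORE 1  : []
PUSH 16  : [16]
PUSH -29 : [16, -29]
PUSH 10  : [16, -29, 10]
ROT      : [-29, 10, 16]
DIV      : [-29, 0]
POP      : [-29]
PUSH -5  : [-29, -5]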